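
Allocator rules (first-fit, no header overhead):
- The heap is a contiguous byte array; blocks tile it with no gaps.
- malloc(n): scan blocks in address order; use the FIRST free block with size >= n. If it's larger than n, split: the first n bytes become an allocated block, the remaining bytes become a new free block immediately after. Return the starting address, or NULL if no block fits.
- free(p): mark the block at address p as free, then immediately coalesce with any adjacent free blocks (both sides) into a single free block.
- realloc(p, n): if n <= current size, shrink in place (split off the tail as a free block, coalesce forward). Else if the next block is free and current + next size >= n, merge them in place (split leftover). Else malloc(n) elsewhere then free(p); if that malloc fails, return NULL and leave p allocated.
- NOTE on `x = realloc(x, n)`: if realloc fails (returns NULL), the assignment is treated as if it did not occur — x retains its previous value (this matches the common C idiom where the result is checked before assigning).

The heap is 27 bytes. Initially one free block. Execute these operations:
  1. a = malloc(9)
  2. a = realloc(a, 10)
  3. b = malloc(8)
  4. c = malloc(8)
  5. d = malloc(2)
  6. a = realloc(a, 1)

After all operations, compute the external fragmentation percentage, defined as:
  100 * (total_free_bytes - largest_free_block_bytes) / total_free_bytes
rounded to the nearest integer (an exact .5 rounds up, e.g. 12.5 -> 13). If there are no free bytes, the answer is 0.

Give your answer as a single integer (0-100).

Answer: 10

Derivation:
Op 1: a = malloc(9) -> a = 0; heap: [0-8 ALLOC][9-26 FREE]
Op 2: a = realloc(a, 10) -> a = 0; heap: [0-9 ALLOC][10-26 FREE]
Op 3: b = malloc(8) -> b = 10; heap: [0-9 ALLOC][10-17 ALLOC][18-26 FREE]
Op 4: c = malloc(8) -> c = 18; heap: [0-9 ALLOC][10-17 ALLOC][18-25 ALLOC][26-26 FREE]
Op 5: d = malloc(2) -> d = NULL; heap: [0-9 ALLOC][10-17 ALLOC][18-25 ALLOC][26-26 FREE]
Op 6: a = realloc(a, 1) -> a = 0; heap: [0-0 ALLOC][1-9 FREE][10-17 ALLOC][18-25 ALLOC][26-26 FREE]
Free blocks: [9 1] total_free=10 largest=9 -> 100*(10-9)/10 = 100/10 = 10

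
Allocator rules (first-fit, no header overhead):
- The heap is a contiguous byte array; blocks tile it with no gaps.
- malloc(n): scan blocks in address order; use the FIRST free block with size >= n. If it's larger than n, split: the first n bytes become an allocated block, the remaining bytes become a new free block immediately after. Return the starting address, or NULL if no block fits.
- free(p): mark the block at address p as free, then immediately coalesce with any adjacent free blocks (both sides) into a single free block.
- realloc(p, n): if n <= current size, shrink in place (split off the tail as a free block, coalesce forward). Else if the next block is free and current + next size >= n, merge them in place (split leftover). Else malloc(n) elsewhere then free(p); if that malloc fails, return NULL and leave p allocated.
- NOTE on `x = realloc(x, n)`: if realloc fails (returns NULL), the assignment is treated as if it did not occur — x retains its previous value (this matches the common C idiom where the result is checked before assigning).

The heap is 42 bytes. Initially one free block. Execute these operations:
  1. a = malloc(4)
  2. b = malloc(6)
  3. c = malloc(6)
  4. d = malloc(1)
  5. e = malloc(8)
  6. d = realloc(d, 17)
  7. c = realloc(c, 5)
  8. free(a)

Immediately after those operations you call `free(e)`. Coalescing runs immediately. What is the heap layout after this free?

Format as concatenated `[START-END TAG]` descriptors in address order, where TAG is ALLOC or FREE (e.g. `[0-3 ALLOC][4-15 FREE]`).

Answer: [0-3 FREE][4-9 ALLOC][10-14 ALLOC][15-24 FREE][25-41 ALLOC]

Derivation:
Op 1: a = malloc(4) -> a = 0; heap: [0-3 ALLOC][4-41 FREE]
Op 2: b = malloc(6) -> b = 4; heap: [0-3 ALLOC][4-9 ALLOC][10-41 FREE]
Op 3: c = malloc(6) -> c = 10; heap: [0-3 ALLOC][4-9 ALLOC][10-15 ALLOC][16-41 FREE]
Op 4: d = malloc(1) -> d = 16; heap: [0-3 ALLOC][4-9 ALLOC][10-15 ALLOC][16-16 ALLOC][17-41 FREE]
Op 5: e = malloc(8) -> e = 17; heap: [0-3 ALLOC][4-9 ALLOC][10-15 ALLOC][16-16 ALLOC][17-24 ALLOC][25-41 FREE]
Op 6: d = realloc(d, 17) -> d = 25; heap: [0-3 ALLOC][4-9 ALLOC][10-15 ALLOC][16-16 FREE][17-24 ALLOC][25-41 ALLOC]
Op 7: c = realloc(c, 5) -> c = 10; heap: [0-3 ALLOC][4-9 ALLOC][10-14 ALLOC][15-16 FREE][17-24 ALLOC][25-41 ALLOC]
Op 8: free(a) -> (freed a); heap: [0-3 FREE][4-9 ALLOC][10-14 ALLOC][15-16 FREE][17-24 ALLOC][25-41 ALLOC]
free(e): e = 17 -> block [17-24 ALLOC]; mark free, coalesce with adjacent free neighbors -> [0-3 FREE][4-9 ALLOC][10-14 ALLOC][15-24 FREE][25-41 ALLOC]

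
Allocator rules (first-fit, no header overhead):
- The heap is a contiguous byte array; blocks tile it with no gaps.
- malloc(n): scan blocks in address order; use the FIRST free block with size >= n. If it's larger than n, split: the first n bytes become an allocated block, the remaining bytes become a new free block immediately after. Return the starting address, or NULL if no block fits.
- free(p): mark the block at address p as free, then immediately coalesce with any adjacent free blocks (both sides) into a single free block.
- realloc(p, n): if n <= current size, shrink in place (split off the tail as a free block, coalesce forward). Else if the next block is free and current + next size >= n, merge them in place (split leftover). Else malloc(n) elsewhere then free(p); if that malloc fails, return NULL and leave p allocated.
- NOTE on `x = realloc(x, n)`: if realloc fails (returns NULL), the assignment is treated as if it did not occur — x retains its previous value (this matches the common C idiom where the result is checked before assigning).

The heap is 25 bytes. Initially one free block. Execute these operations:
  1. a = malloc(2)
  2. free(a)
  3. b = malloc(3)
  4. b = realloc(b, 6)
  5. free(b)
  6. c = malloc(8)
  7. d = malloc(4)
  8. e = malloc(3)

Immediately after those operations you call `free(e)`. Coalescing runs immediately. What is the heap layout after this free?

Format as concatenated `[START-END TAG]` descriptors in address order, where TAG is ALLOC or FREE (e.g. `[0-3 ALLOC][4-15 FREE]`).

Answer: [0-7 ALLOC][8-11 ALLOC][12-24 FREE]

Derivation:
Op 1: a = malloc(2) -> a = 0; heap: [0-1 ALLOC][2-24 FREE]
Op 2: free(a) -> (freed a); heap: [0-24 FREE]
Op 3: b = malloc(3) -> b = 0; heap: [0-2 ALLOC][3-24 FREE]
Op 4: b = realloc(b, 6) -> b = 0; heap: [0-5 ALLOC][6-24 FREE]
Op 5: free(b) -> (freed b); heap: [0-24 FREE]
Op 6: c = malloc(8) -> c = 0; heap: [0-7 ALLOC][8-24 FREE]
Op 7: d = malloc(4) -> d = 8; heap: [0-7 ALLOC][8-11 ALLOC][12-24 FREE]
Op 8: e = malloc(3) -> e = 12; heap: [0-7 ALLOC][8-11 ALLOC][12-14 ALLOC][15-24 FREE]
free(e): e = 12 -> block [12-14 ALLOC]; mark free, coalesce with adjacent free neighbors -> [0-7 ALLOC][8-11 ALLOC][12-24 FREE]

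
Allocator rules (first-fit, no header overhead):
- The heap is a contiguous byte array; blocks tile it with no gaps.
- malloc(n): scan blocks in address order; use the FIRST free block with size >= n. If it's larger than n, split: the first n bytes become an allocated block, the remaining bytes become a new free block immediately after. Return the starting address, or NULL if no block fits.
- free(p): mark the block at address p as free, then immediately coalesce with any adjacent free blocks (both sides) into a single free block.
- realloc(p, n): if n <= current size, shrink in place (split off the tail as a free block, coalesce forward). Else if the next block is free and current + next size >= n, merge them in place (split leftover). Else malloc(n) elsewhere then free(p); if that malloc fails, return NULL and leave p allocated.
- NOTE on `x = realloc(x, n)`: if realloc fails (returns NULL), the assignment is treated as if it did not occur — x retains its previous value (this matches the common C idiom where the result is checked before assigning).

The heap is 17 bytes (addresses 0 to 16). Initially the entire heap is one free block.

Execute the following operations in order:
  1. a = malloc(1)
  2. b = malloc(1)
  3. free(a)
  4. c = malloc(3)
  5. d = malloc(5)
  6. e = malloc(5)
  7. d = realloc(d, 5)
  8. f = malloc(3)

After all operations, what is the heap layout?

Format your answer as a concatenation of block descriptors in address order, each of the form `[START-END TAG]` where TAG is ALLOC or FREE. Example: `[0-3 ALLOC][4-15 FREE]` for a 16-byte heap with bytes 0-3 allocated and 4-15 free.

Op 1: a = malloc(1) -> a = 0; heap: [0-0 ALLOC][1-16 FREE]
Op 2: b = malloc(1) -> b = 1; heap: [0-0 ALLOC][1-1 ALLOC][2-16 FREE]
Op 3: free(a) -> (freed a); heap: [0-0 FREE][1-1 ALLOC][2-16 FREE]
Op 4: c = malloc(3) -> c = 2; heap: [0-0 FREE][1-1 ALLOC][2-4 ALLOC][5-16 FREE]
Op 5: d = malloc(5) -> d = 5; heap: [0-0 FREE][1-1 ALLOC][2-4 ALLOC][5-9 ALLOC][10-16 FREE]
Op 6: e = malloc(5) -> e = 10; heap: [0-0 FREE][1-1 ALLOC][2-4 ALLOC][5-9 ALLOC][10-14 ALLOC][15-16 FREE]
Op 7: d = realloc(d, 5) -> d = 5; heap: [0-0 FREE][1-1 ALLOC][2-4 ALLOC][5-9 ALLOC][10-14 ALLOC][15-16 FREE]
Op 8: f = malloc(3) -> f = NULL; heap: [0-0 FREE][1-1 ALLOC][2-4 ALLOC][5-9 ALLOC][10-14 ALLOC][15-16 FREE]

Answer: [0-0 FREE][1-1 ALLOC][2-4 ALLOC][5-9 ALLOC][10-14 ALLOC][15-16 FREE]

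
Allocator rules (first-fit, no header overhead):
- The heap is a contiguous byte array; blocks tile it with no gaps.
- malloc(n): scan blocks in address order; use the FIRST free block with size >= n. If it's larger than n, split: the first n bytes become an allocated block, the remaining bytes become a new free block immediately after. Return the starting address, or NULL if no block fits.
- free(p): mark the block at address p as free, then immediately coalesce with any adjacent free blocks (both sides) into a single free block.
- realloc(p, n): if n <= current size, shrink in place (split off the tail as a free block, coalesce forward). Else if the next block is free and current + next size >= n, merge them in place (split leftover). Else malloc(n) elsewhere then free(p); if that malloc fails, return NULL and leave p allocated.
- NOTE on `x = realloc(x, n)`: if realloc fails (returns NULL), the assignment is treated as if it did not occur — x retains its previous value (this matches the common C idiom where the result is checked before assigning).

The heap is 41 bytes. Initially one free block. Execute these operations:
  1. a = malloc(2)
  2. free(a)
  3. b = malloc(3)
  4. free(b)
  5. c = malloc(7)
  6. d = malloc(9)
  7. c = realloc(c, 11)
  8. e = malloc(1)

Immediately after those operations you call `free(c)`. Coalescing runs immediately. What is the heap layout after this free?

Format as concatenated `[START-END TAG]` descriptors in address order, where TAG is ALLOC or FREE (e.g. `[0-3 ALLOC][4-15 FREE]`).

Op 1: a = malloc(2) -> a = 0; heap: [0-1 ALLOC][2-40 FREE]
Op 2: free(a) -> (freed a); heap: [0-40 FREE]
Op 3: b = malloc(3) -> b = 0; heap: [0-2 ALLOC][3-40 FREE]
Op 4: free(b) -> (freed b); heap: [0-40 FREE]
Op 5: c = malloc(7) -> c = 0; heap: [0-6 ALLOC][7-40 FREE]
Op 6: d = malloc(9) -> d = 7; heap: [0-6 ALLOC][7-15 ALLOC][16-40 FREE]
Op 7: c = realloc(c, 11) -> c = 16; heap: [0-6 FREE][7-15 ALLOC][16-26 ALLOC][27-40 FREE]
Op 8: e = malloc(1) -> e = 0; heap: [0-0 ALLOC][1-6 FREE][7-15 ALLOC][16-26 ALLOC][27-40 FREE]
free(c): c = 16 -> block [16-26 ALLOC]; mark free, coalesce with adjacent free neighbors -> [0-0 ALLOC][1-6 FREE][7-15 ALLOC][16-40 FREE]

Answer: [0-0 ALLOC][1-6 FREE][7-15 ALLOC][16-40 FREE]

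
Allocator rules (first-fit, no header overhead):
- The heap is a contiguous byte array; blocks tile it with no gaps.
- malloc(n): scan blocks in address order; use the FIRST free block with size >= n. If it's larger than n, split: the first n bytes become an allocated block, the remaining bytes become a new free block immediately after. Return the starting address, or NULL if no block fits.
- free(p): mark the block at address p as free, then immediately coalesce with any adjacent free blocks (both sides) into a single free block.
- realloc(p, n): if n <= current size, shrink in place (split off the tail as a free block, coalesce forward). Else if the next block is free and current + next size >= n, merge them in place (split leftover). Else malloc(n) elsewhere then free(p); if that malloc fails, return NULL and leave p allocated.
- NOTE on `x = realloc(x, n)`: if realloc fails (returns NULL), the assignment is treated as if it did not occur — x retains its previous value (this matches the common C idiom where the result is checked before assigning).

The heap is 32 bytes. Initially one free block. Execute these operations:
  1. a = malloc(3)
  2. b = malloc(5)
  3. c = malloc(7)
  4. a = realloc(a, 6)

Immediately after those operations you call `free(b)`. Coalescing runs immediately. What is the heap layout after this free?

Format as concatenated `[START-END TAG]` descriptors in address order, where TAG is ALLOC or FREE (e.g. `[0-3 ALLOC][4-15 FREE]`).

Answer: [0-7 FREE][8-14 ALLOC][15-20 ALLOC][21-31 FREE]

Derivation:
Op 1: a = malloc(3) -> a = 0; heap: [0-2 ALLOC][3-31 FREE]
Op 2: b = malloc(5) -> b = 3; heap: [0-2 ALLOC][3-7 ALLOC][8-31 FREE]
Op 3: c = malloc(7) -> c = 8; heap: [0-2 ALLOC][3-7 ALLOC][8-14 ALLOC][15-31 FREE]
Op 4: a = realloc(a, 6) -> a = 15; heap: [0-2 FREE][3-7 ALLOC][8-14 ALLOC][15-20 ALLOC][21-31 FREE]
free(b): b = 3 -> block [3-7 ALLOC]; mark free, coalesce with adjacent free neighbors -> [0-7 FREE][8-14 ALLOC][15-20 ALLOC][21-31 FREE]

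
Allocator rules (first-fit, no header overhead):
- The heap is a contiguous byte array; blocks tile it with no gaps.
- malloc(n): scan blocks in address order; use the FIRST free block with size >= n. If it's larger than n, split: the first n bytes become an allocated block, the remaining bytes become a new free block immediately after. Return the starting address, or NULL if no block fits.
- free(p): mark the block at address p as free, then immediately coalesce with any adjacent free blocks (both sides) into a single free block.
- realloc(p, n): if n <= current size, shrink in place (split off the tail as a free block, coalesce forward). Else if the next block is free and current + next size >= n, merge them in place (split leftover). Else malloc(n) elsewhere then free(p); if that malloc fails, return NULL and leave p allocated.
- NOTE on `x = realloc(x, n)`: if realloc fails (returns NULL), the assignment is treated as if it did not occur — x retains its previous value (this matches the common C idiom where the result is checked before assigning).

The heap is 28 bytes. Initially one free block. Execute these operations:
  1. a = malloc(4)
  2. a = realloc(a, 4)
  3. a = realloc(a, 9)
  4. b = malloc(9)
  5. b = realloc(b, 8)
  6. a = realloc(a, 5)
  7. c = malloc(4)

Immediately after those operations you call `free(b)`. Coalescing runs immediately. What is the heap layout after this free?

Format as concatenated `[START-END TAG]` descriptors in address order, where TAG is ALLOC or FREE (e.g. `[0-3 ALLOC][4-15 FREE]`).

Answer: [0-4 ALLOC][5-8 ALLOC][9-27 FREE]

Derivation:
Op 1: a = malloc(4) -> a = 0; heap: [0-3 ALLOC][4-27 FREE]
Op 2: a = realloc(a, 4) -> a = 0; heap: [0-3 ALLOC][4-27 FREE]
Op 3: a = realloc(a, 9) -> a = 0; heap: [0-8 ALLOC][9-27 FREE]
Op 4: b = malloc(9) -> b = 9; heap: [0-8 ALLOC][9-17 ALLOC][18-27 FREE]
Op 5: b = realloc(b, 8) -> b = 9; heap: [0-8 ALLOC][9-16 ALLOC][17-27 FREE]
Op 6: a = realloc(a, 5) -> a = 0; heap: [0-4 ALLOC][5-8 FREE][9-16 ALLOC][17-27 FREE]
Op 7: c = malloc(4) -> c = 5; heap: [0-4 ALLOC][5-8 ALLOC][9-16 ALLOC][17-27 FREE]
free(b): b = 9 -> block [9-16 ALLOC]; mark free, coalesce with adjacent free neighbors -> [0-4 ALLOC][5-8 ALLOC][9-27 FREE]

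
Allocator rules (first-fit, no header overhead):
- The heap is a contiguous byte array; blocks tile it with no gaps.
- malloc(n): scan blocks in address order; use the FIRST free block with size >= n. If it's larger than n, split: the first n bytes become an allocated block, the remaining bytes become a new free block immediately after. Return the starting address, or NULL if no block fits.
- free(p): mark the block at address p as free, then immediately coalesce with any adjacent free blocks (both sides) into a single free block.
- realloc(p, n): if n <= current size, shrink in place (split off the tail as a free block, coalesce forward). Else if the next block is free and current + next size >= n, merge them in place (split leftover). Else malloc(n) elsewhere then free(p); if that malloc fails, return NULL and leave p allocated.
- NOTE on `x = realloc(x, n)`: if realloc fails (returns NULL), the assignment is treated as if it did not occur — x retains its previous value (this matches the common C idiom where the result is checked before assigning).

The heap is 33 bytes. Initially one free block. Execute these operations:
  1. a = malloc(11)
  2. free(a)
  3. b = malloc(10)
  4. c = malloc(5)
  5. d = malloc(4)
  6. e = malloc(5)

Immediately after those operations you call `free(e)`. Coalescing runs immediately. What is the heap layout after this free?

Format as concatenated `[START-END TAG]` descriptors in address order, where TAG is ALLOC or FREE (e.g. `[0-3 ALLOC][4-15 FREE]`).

Answer: [0-9 ALLOC][10-14 ALLOC][15-18 ALLOC][19-32 FREE]

Derivation:
Op 1: a = malloc(11) -> a = 0; heap: [0-10 ALLOC][11-32 FREE]
Op 2: free(a) -> (freed a); heap: [0-32 FREE]
Op 3: b = malloc(10) -> b = 0; heap: [0-9 ALLOC][10-32 FREE]
Op 4: c = malloc(5) -> c = 10; heap: [0-9 ALLOC][10-14 ALLOC][15-32 FREE]
Op 5: d = malloc(4) -> d = 15; heap: [0-9 ALLOC][10-14 ALLOC][15-18 ALLOC][19-32 FREE]
Op 6: e = malloc(5) -> e = 19; heap: [0-9 ALLOC][10-14 ALLOC][15-18 ALLOC][19-23 ALLOC][24-32 FREE]
free(e): e = 19 -> block [19-23 ALLOC]; mark free, coalesce with adjacent free neighbors -> [0-9 ALLOC][10-14 ALLOC][15-18 ALLOC][19-32 FREE]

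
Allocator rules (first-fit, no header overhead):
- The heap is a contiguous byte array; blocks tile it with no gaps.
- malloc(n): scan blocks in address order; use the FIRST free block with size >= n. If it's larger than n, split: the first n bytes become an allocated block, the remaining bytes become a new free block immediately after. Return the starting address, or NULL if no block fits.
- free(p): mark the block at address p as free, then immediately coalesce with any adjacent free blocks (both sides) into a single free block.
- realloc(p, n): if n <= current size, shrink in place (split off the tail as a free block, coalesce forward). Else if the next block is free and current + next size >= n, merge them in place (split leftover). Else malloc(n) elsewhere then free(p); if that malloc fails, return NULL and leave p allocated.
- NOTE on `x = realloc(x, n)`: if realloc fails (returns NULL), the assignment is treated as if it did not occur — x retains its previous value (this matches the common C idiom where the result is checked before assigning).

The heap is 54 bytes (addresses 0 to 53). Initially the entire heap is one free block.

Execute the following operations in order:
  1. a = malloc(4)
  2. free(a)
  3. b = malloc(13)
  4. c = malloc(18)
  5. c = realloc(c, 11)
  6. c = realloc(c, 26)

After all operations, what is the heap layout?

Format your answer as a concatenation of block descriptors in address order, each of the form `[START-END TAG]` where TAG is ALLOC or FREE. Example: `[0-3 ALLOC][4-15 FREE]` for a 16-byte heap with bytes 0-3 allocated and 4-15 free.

Op 1: a = malloc(4) -> a = 0; heap: [0-3 ALLOC][4-53 FREE]
Op 2: free(a) -> (freed a); heap: [0-53 FREE]
Op 3: b = malloc(13) -> b = 0; heap: [0-12 ALLOC][13-53 FREE]
Op 4: c = malloc(18) -> c = 13; heap: [0-12 ALLOC][13-30 ALLOC][31-53 FREE]
Op 5: c = realloc(c, 11) -> c = 13; heap: [0-12 ALLOC][13-23 ALLOC][24-53 FREE]
Op 6: c = realloc(c, 26) -> c = 13; heap: [0-12 ALLOC][13-38 ALLOC][39-53 FREE]

Answer: [0-12 ALLOC][13-38 ALLOC][39-53 FREE]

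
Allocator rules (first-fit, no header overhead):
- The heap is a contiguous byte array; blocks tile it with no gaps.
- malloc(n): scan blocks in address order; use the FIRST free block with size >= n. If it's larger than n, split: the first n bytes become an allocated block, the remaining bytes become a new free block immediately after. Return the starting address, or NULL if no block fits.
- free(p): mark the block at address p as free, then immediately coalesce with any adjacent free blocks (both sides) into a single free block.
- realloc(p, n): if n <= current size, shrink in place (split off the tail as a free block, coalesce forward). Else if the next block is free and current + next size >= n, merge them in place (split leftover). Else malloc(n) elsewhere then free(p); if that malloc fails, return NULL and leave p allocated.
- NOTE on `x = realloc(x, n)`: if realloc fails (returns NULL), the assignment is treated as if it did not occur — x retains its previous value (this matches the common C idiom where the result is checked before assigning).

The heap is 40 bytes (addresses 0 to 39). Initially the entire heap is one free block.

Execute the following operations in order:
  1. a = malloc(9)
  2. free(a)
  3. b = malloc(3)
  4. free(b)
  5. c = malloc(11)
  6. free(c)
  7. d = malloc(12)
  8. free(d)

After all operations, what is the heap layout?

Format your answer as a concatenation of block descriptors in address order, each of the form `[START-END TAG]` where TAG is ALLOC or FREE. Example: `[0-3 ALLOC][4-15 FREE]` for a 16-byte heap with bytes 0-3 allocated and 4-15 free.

Answer: [0-39 FREE]

Derivation:
Op 1: a = malloc(9) -> a = 0; heap: [0-8 ALLOC][9-39 FREE]
Op 2: free(a) -> (freed a); heap: [0-39 FREE]
Op 3: b = malloc(3) -> b = 0; heap: [0-2 ALLOC][3-39 FREE]
Op 4: free(b) -> (freed b); heap: [0-39 FREE]
Op 5: c = malloc(11) -> c = 0; heap: [0-10 ALLOC][11-39 FREE]
Op 6: free(c) -> (freed c); heap: [0-39 FREE]
Op 7: d = malloc(12) -> d = 0; heap: [0-11 ALLOC][12-39 FREE]
Op 8: free(d) -> (freed d); heap: [0-39 FREE]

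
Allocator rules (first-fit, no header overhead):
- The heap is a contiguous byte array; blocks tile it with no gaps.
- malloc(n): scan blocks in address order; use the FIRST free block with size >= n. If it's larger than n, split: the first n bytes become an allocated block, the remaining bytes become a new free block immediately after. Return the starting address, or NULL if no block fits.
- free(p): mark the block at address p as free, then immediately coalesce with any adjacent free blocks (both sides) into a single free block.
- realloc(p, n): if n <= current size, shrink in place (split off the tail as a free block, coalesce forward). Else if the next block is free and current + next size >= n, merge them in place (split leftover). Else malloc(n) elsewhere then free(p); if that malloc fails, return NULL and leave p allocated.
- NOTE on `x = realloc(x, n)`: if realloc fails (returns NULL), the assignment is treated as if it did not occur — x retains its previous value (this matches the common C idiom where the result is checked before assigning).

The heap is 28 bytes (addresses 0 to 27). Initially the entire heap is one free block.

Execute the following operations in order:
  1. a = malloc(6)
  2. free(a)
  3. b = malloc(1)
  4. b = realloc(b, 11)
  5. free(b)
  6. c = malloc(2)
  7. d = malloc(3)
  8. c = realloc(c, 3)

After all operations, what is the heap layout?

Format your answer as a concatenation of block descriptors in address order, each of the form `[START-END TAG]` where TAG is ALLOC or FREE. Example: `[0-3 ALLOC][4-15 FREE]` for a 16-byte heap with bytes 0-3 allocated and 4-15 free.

Answer: [0-1 FREE][2-4 ALLOC][5-7 ALLOC][8-27 FREE]

Derivation:
Op 1: a = malloc(6) -> a = 0; heap: [0-5 ALLOC][6-27 FREE]
Op 2: free(a) -> (freed a); heap: [0-27 FREE]
Op 3: b = malloc(1) -> b = 0; heap: [0-0 ALLOC][1-27 FREE]
Op 4: b = realloc(b, 11) -> b = 0; heap: [0-10 ALLOC][11-27 FREE]
Op 5: free(b) -> (freed b); heap: [0-27 FREE]
Op 6: c = malloc(2) -> c = 0; heap: [0-1 ALLOC][2-27 FREE]
Op 7: d = malloc(3) -> d = 2; heap: [0-1 ALLOC][2-4 ALLOC][5-27 FREE]
Op 8: c = realloc(c, 3) -> c = 5; heap: [0-1 FREE][2-4 ALLOC][5-7 ALLOC][8-27 FREE]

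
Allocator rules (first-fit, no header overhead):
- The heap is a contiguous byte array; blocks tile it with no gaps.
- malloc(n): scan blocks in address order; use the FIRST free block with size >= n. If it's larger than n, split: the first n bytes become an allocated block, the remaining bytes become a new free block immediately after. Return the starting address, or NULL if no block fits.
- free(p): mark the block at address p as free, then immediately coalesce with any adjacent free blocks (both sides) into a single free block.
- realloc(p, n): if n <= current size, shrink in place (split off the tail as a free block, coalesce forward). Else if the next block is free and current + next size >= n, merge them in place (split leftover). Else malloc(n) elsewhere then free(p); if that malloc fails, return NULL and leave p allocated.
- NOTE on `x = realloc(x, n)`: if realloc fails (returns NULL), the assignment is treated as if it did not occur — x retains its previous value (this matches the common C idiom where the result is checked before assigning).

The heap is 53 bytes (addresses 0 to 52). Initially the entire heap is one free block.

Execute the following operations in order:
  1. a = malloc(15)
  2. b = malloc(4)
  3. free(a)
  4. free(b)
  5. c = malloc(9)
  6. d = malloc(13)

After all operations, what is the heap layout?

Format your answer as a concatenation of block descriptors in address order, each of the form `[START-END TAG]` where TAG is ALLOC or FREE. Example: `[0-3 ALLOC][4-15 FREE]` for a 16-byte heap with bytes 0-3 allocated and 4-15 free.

Op 1: a = malloc(15) -> a = 0; heap: [0-14 ALLOC][15-52 FREE]
Op 2: b = malloc(4) -> b = 15; heap: [0-14 ALLOC][15-18 ALLOC][19-52 FREE]
Op 3: free(a) -> (freed a); heap: [0-14 FREE][15-18 ALLOC][19-52 FREE]
Op 4: free(b) -> (freed b); heap: [0-52 FREE]
Op 5: c = malloc(9) -> c = 0; heap: [0-8 ALLOC][9-52 FREE]
Op 6: d = malloc(13) -> d = 9; heap: [0-8 ALLOC][9-21 ALLOC][22-52 FREE]

Answer: [0-8 ALLOC][9-21 ALLOC][22-52 FREE]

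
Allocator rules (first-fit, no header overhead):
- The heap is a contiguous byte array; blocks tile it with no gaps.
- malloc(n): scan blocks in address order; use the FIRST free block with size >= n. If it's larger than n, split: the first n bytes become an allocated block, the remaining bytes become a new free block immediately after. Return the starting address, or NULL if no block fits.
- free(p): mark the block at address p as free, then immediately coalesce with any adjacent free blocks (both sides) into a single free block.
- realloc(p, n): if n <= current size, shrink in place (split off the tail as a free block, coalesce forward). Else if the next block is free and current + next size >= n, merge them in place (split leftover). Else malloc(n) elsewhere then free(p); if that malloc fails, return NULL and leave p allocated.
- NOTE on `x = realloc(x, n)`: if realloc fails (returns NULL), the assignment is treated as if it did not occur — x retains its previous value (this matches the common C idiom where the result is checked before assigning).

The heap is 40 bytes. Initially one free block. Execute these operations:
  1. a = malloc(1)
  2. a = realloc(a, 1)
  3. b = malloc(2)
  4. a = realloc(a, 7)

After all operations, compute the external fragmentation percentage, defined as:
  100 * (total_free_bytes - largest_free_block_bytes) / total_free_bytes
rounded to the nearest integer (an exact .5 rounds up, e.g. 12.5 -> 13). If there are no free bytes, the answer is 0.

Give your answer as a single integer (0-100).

Answer: 3

Derivation:
Op 1: a = malloc(1) -> a = 0; heap: [0-0 ALLOC][1-39 FREE]
Op 2: a = realloc(a, 1) -> a = 0; heap: [0-0 ALLOC][1-39 FREE]
Op 3: b = malloc(2) -> b = 1; heap: [0-0 ALLOC][1-2 ALLOC][3-39 FREE]
Op 4: a = realloc(a, 7) -> a = 3; heap: [0-0 FREE][1-2 ALLOC][3-9 ALLOC][10-39 FREE]
Free blocks: [1 30] total_free=31 largest=30 -> 100*(31-30)/31 = 100/31 ≈ 3.226 -> rounds to 3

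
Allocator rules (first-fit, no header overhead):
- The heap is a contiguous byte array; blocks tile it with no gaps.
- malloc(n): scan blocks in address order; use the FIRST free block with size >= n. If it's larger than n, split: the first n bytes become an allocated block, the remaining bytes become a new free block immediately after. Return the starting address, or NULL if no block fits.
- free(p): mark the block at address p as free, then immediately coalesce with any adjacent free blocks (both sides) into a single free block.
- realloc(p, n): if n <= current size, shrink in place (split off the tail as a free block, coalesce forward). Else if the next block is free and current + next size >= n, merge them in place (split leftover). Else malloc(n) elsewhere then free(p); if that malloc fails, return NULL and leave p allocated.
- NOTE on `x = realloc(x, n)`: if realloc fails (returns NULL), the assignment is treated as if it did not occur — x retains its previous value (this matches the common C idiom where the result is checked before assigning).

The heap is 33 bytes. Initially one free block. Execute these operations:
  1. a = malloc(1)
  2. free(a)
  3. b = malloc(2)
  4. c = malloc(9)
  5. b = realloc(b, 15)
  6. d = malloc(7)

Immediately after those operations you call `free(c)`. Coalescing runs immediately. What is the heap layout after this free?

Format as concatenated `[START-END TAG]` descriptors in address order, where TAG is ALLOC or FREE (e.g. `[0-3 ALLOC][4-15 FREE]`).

Answer: [0-10 FREE][11-25 ALLOC][26-32 ALLOC]

Derivation:
Op 1: a = malloc(1) -> a = 0; heap: [0-0 ALLOC][1-32 FREE]
Op 2: free(a) -> (freed a); heap: [0-32 FREE]
Op 3: b = malloc(2) -> b = 0; heap: [0-1 ALLOC][2-32 FREE]
Op 4: c = malloc(9) -> c = 2; heap: [0-1 ALLOC][2-10 ALLOC][11-32 FREE]
Op 5: b = realloc(b, 15) -> b = 11; heap: [0-1 FREE][2-10 ALLOC][11-25 ALLOC][26-32 FREE]
Op 6: d = malloc(7) -> d = 26; heap: [0-1 FREE][2-10 ALLOC][11-25 ALLOC][26-32 ALLOC]
free(c): c = 2 -> block [2-10 ALLOC]; mark free, coalesce with adjacent free neighbors -> [0-10 FREE][11-25 ALLOC][26-32 ALLOC]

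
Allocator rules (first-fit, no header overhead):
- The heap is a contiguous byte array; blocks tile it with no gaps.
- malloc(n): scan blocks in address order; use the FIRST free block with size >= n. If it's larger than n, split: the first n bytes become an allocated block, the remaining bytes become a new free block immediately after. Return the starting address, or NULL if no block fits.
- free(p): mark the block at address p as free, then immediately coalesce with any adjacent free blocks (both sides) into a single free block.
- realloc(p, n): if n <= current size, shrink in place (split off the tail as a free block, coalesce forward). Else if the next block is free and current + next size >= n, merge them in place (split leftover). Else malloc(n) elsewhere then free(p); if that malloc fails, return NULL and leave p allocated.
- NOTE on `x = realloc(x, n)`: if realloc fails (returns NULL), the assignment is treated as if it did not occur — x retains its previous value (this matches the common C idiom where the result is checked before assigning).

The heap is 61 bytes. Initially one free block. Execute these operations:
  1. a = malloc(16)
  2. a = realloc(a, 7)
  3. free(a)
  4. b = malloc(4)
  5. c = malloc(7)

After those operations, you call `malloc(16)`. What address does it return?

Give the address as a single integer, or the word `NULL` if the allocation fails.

Answer: 11

Derivation:
Op 1: a = malloc(16) -> a = 0; heap: [0-15 ALLOC][16-60 FREE]
Op 2: a = realloc(a, 7) -> a = 0; heap: [0-6 ALLOC][7-60 FREE]
Op 3: free(a) -> (freed a); heap: [0-60 FREE]
Op 4: b = malloc(4) -> b = 0; heap: [0-3 ALLOC][4-60 FREE]
Op 5: c = malloc(7) -> c = 4; heap: [0-3 ALLOC][4-10 ALLOC][11-60 FREE]
malloc(16): first-fit scan over [0-3 ALLOC][4-10 ALLOC][11-60 FREE] -> 11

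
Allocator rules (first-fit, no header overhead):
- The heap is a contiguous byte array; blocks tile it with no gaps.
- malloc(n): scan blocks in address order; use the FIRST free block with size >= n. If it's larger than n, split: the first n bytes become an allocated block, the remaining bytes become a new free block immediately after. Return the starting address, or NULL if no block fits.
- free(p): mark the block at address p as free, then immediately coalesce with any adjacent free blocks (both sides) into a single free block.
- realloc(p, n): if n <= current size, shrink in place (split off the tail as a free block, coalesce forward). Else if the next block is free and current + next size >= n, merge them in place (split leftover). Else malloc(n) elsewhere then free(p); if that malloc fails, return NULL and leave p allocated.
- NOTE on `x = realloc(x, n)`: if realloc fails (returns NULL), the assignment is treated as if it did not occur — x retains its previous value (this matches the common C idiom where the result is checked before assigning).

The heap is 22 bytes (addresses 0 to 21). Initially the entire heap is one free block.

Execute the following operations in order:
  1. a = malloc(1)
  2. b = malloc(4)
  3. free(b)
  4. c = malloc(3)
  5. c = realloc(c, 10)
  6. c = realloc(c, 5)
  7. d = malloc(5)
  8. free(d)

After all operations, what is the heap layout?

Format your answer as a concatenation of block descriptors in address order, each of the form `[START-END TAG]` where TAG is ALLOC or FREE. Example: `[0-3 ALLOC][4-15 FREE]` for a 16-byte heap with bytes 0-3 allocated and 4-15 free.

Op 1: a = malloc(1) -> a = 0; heap: [0-0 ALLOC][1-21 FREE]
Op 2: b = malloc(4) -> b = 1; heap: [0-0 ALLOC][1-4 ALLOC][5-21 FREE]
Op 3: free(b) -> (freed b); heap: [0-0 ALLOC][1-21 FREE]
Op 4: c = malloc(3) -> c = 1; heap: [0-0 ALLOC][1-3 ALLOC][4-21 FREE]
Op 5: c = realloc(c, 10) -> c = 1; heap: [0-0 ALLOC][1-10 ALLOC][11-21 FREE]
Op 6: c = realloc(c, 5) -> c = 1; heap: [0-0 ALLOC][1-5 ALLOC][6-21 FREE]
Op 7: d = malloc(5) -> d = 6; heap: [0-0 ALLOC][1-5 ALLOC][6-10 ALLOC][11-21 FREE]
Op 8: free(d) -> (freed d); heap: [0-0 ALLOC][1-5 ALLOC][6-21 FREE]

Answer: [0-0 ALLOC][1-5 ALLOC][6-21 FREE]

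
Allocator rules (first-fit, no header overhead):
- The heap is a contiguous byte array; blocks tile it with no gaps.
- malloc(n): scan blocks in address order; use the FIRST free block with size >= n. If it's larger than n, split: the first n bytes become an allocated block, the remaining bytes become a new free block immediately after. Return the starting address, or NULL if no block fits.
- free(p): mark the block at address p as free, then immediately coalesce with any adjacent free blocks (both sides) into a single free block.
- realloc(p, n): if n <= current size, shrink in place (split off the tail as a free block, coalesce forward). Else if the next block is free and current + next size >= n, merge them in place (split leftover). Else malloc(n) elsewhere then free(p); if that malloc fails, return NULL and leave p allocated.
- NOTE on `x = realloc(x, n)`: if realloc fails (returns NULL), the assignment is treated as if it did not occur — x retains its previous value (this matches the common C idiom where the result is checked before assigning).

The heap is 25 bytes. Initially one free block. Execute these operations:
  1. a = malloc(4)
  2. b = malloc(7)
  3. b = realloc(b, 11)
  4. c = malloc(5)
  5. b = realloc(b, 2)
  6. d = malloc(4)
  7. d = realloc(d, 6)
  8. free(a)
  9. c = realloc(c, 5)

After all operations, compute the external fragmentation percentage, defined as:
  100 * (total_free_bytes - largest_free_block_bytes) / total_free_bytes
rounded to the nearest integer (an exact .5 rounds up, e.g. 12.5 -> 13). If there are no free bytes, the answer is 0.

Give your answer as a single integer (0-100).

Op 1: a = malloc(4) -> a = 0; heap: [0-3 ALLOC][4-24 FREE]
Op 2: b = malloc(7) -> b = 4; heap: [0-3 ALLOC][4-10 ALLOC][11-24 FREE]
Op 3: b = realloc(b, 11) -> b = 4; heap: [0-3 ALLOC][4-14 ALLOC][15-24 FREE]
Op 4: c = malloc(5) -> c = 15; heap: [0-3 ALLOC][4-14 ALLOC][15-19 ALLOC][20-24 FREE]
Op 5: b = realloc(b, 2) -> b = 4; heap: [0-3 ALLOC][4-5 ALLOC][6-14 FREE][15-19 ALLOC][20-24 FREE]
Op 6: d = malloc(4) -> d = 6; heap: [0-3 ALLOC][4-5 ALLOC][6-9 ALLOC][10-14 FREE][15-19 ALLOC][20-24 FREE]
Op 7: d = realloc(d, 6) -> d = 6; heap: [0-3 ALLOC][4-5 ALLOC][6-11 ALLOC][12-14 FREE][15-19 ALLOC][20-24 FREE]
Op 8: free(a) -> (freed a); heap: [0-3 FREE][4-5 ALLOC][6-11 ALLOC][12-14 FREE][15-19 ALLOC][20-24 FREE]
Op 9: c = realloc(c, 5) -> c = 15; heap: [0-3 FREE][4-5 ALLOC][6-11 ALLOC][12-14 FREE][15-19 ALLOC][20-24 FREE]
Free blocks: [4 3 5] total_free=12 largest=5 -> 100*(12-5)/12 = 700/12 ≈ 58.333 -> rounds to 58

Answer: 58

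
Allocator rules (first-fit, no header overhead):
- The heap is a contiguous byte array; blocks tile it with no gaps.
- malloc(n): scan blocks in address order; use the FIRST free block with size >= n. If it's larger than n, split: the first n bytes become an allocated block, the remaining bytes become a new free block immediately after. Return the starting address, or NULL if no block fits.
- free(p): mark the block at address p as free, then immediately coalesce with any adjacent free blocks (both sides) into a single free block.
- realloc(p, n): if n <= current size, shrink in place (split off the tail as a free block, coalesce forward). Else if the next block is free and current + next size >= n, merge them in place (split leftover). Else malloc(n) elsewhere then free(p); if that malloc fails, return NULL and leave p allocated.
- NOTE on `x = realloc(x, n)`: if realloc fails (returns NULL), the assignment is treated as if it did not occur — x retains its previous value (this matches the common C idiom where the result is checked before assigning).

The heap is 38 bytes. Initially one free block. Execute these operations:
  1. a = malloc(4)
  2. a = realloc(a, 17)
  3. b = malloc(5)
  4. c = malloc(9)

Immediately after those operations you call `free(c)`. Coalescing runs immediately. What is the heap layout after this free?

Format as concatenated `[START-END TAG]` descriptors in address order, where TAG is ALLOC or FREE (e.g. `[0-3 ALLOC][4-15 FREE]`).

Answer: [0-16 ALLOC][17-21 ALLOC][22-37 FREE]

Derivation:
Op 1: a = malloc(4) -> a = 0; heap: [0-3 ALLOC][4-37 FREE]
Op 2: a = realloc(a, 17) -> a = 0; heap: [0-16 ALLOC][17-37 FREE]
Op 3: b = malloc(5) -> b = 17; heap: [0-16 ALLOC][17-21 ALLOC][22-37 FREE]
Op 4: c = malloc(9) -> c = 22; heap: [0-16 ALLOC][17-21 ALLOC][22-30 ALLOC][31-37 FREE]
free(c): c = 22 -> block [22-30 ALLOC]; mark free, coalesce with adjacent free neighbors -> [0-16 ALLOC][17-21 ALLOC][22-37 FREE]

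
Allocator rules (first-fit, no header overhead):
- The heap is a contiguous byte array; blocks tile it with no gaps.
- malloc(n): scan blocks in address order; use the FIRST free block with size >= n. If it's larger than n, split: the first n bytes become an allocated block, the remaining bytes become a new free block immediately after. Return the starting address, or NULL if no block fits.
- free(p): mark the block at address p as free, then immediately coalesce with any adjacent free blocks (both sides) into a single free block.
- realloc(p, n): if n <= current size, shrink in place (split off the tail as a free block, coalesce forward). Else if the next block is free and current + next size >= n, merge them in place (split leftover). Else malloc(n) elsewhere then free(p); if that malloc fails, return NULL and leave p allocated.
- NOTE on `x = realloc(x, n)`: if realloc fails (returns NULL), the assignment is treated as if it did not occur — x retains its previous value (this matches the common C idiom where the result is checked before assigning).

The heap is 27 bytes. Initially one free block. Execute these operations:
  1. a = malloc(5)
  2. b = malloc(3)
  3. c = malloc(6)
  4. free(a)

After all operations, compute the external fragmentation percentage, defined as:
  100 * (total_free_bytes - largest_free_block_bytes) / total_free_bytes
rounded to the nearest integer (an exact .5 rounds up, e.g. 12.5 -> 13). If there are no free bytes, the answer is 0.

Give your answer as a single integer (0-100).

Op 1: a = malloc(5) -> a = 0; heap: [0-4 ALLOC][5-26 FREE]
Op 2: b = malloc(3) -> b = 5; heap: [0-4 ALLOC][5-7 ALLOC][8-26 FREE]
Op 3: c = malloc(6) -> c = 8; heap: [0-4 ALLOC][5-7 ALLOC][8-13 ALLOC][14-26 FREE]
Op 4: free(a) -> (freed a); heap: [0-4 FREE][5-7 ALLOC][8-13 ALLOC][14-26 FREE]
Free blocks: [5 13] total_free=18 largest=13 -> 100*(18-13)/18 = 500/18 ≈ 27.778 -> rounds to 28

Answer: 28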